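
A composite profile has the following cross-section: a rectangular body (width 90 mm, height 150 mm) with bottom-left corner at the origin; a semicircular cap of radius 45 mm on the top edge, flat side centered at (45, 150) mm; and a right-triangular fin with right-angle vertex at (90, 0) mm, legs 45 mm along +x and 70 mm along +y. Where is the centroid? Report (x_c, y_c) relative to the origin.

x_c = 50.18 mm, y_c = 86.94 mm

rectangular body: A = 90 × 150 = 13500.00, centroid at (45.00, 75.00).
semicircular top: A = ½π·45² = 3180.86, centroid at (45.00, 169.10).
triangular fin: A = ½·45·70 = 1575.00, centroid at (105.00, 23.33).
ΣA = 18255.86 mm², ΣAx_c = 916013.82 mm³, ΣAy_c = 1587129.38 mm³.
x_c = 916013.82/18255.86 = 50.18 mm; y_c = 1587129.38/18255.86 = 86.94 mm.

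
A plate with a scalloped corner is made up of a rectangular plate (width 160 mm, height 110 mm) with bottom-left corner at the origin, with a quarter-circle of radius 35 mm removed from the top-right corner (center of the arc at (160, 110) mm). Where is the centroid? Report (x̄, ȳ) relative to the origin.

plate: A = 160 × 110 = 17600.00, centroid at (80.00, 55.00).
removed quarter-circle: A = −¼π·35² = -962.11, centroid at (145.15, 95.15).
ΣA = 16637.89 mm², ΣAx̄ = 1268353.63 mm³, ΣAȳ = 876459.26 mm³.
x̄ = 1268353.63/16637.89 = 76.23 mm; ȳ = 876459.26/16637.89 = 52.68 mm.

x̄ = 76.23 mm, ȳ = 52.68 mm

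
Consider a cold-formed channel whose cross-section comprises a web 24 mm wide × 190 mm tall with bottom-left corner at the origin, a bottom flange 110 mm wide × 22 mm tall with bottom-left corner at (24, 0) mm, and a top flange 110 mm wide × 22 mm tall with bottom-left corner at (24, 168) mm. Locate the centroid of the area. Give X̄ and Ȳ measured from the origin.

X̄ = 46.50 mm, Ȳ = 95.00 mm

web: A = 24 × 190 = 4560.00, centroid at (12.00, 95.00).
bottom flange: A = 110 × 22 = 2420.00, centroid at (79.00, 11.00).
top flange: A = 110 × 22 = 2420.00, centroid at (79.00, 179.00).
ΣA = 9400.00 mm², ΣAX̄ = 437080.00 mm³, ΣAȲ = 893000.00 mm³.
X̄ = 437080.00/9400.00 = 46.50 mm; Ȳ = 893000.00/9400.00 = 95.00 mm.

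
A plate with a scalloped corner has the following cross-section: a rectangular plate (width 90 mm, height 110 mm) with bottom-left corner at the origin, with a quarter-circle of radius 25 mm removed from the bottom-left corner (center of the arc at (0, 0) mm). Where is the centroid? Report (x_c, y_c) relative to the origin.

Part | A | x̄ᵢ | ȳᵢ | A·x̄ᵢ | A·ȳᵢ
plate | 9900.00 | 45.00 | 55.00 | 445500.00 | 544500.00
removed quarter-circle | -490.87 | 10.61 | 10.61 | -5208.33 | -5208.33
Σ | 9409.13 |  |  | 440291.67 | 539291.67
x_c = 440291.67 / 9409.13 = 46.79 mm
y_c = 539291.67 / 9409.13 = 57.32 mm

x_c = 46.79 mm, y_c = 57.32 mm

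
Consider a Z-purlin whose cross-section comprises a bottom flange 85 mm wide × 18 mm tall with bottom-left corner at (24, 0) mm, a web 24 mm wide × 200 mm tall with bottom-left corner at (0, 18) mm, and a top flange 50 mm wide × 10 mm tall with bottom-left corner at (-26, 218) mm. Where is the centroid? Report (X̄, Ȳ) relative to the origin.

X̄ = 23.26 mm, Ȳ = 101.27 mm

bottom flange: A = 85 × 18 = 1530.00, centroid at (66.50, 9.00).
web: A = 24 × 200 = 4800.00, centroid at (12.00, 118.00).
top flange: A = 50 × 10 = 500.00, centroid at (-1.00, 223.00).
ΣA = 6830.00 mm², ΣAX̄ = 158845.00 mm³, ΣAȲ = 691670.00 mm³.
X̄ = 158845.00/6830.00 = 23.26 mm; Ȳ = 691670.00/6830.00 = 101.27 mm.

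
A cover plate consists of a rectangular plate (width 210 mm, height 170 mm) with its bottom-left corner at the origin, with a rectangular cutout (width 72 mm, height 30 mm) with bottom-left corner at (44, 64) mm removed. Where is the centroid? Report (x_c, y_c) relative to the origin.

plate: A = 210 × 170 = 35700.00, centroid at (105.00, 85.00).
hole: A = −(72 × 30) = -2160.00, centroid at (80.00, 79.00).
ΣA = 33540.00 mm²
ΣAx_c = (35700.00)(105.00) + (-2160.00)(80.00) = 3575700.00 mm³
ΣAy_c = (35700.00)(85.00) + (-2160.00)(79.00) = 2863860.00 mm³
x_c = 3575700.00 / 33540.00 = 106.61 mm
y_c = 2863860.00 / 33540.00 = 85.39 mm

x_c = 106.61 mm, y_c = 85.39 mm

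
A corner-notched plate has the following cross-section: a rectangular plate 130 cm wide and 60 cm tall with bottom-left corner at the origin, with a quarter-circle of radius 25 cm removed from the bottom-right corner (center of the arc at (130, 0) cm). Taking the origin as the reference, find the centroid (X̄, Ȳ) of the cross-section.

plate: A = 130 × 60 = 7800.00, centroid at (65.00, 30.00).
removed quarter-circle: A = −¼π·25² = -490.87, centroid at (119.39, 10.61).
ΣA = 7309.13 cm², ΣAX̄ = 448394.73 cm³, ΣAȲ = 228791.67 cm³.
X̄ = 448394.73/7309.13 = 61.35 cm; Ȳ = 228791.67/7309.13 = 31.30 cm.

X̄ = 61.35 cm, Ȳ = 31.30 cm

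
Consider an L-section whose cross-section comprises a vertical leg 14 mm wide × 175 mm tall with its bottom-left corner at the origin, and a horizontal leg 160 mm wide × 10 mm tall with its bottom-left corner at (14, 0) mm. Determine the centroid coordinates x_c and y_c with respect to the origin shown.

vertical leg: A = 14 × 175 = 2450.00, centroid at (7.00, 87.50).
horizontal leg: A = 160 × 10 = 1600.00, centroid at (94.00, 5.00).
ΣA = 4050.00 mm²
ΣAx_c = (2450.00)(7.00) + (1600.00)(94.00) = 167550.00 mm³
ΣAy_c = (2450.00)(87.50) + (1600.00)(5.00) = 222375.00 mm³
x_c = 167550.00 / 4050.00 = 41.37 mm
y_c = 222375.00 / 4050.00 = 54.91 mm

x_c = 41.37 mm, y_c = 54.91 mm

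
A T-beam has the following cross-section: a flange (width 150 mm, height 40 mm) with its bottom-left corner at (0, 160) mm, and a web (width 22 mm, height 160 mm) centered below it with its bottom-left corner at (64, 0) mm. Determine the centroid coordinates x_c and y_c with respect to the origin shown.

x_c = 75.00 mm, y_c = 143.03 mm

web: A = 22 × 160 = 3520.00, centroid at (75.00, 80.00).
flange: A = 150 × 40 = 6000.00, centroid at (75.00, 180.00).
ΣA = 9520.00 mm²
ΣAx_c = (3520.00)(75.00) + (6000.00)(75.00) = 714000.00 mm³
ΣAy_c = (3520.00)(80.00) + (6000.00)(180.00) = 1361600.00 mm³
x_c = 714000.00 / 9520.00 = 75.00 mm
y_c = 1361600.00 / 9520.00 = 143.03 mm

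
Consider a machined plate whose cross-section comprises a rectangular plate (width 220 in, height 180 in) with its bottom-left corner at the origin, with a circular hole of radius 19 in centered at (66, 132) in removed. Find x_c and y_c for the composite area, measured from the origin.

x_c = 111.30 in, y_c = 88.76 in

plate: A = 220 × 180 = 39600.00, centroid at (110.00, 90.00).
hole: A = −π·19² = -1134.11, centroid at (66.00, 132.00).
ΣA = 38465.89 in²
ΣAx_c = (39600.00)(110.00) + (-1134.11)(66.00) = 4281148.41 in³
ΣAy_c = (39600.00)(90.00) + (-1134.11)(132.00) = 3414296.83 in³
x_c = 4281148.41 / 38465.89 = 111.30 in
y_c = 3414296.83 / 38465.89 = 88.76 in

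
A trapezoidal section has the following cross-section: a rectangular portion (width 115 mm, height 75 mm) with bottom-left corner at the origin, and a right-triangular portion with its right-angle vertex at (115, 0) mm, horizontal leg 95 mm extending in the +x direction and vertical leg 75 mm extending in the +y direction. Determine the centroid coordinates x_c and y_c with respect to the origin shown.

rectangular portion: A = 115 × 75 = 8625.00, centroid at (57.50, 37.50).
triangular portion: A = ½·95·75 = 3562.50, centroid at (146.67, 25.00).
ΣA = 12187.50 mm², ΣAx_c = 1018437.50 mm³, ΣAy_c = 412500.00 mm³.
x_c = 1018437.50/12187.50 = 83.56 mm; y_c = 412500.00/12187.50 = 33.85 mm.

x_c = 83.56 mm, y_c = 33.85 mm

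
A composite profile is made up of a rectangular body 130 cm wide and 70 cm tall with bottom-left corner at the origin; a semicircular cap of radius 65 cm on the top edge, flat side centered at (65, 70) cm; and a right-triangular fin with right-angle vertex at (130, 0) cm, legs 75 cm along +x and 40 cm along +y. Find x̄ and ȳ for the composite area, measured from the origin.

rectangular body: A = 130 × 70 = 9100.00, centroid at (65.00, 35.00).
semicircular top: A = ½π·65² = 6636.61, centroid at (65.00, 97.59).
triangular fin: A = ½·75·40 = 1500.00, centroid at (155.00, 13.33).
ΣA = 17236.61 cm², ΣAx̄ = 1255379.94 cm³, ΣAȳ = 986146.35 cm³.
x̄ = 1255379.94/17236.61 = 72.83 cm; ȳ = 986146.35/17236.61 = 57.21 cm.

x̄ = 72.83 cm, ȳ = 57.21 cm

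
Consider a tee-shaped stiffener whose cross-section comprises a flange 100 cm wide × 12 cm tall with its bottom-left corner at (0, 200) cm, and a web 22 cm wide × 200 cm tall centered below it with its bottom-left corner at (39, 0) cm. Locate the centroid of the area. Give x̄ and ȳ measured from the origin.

web: A = 22 × 200 = 4400.00, centroid at (50.00, 100.00).
flange: A = 100 × 12 = 1200.00, centroid at (50.00, 206.00).
ΣA = 5600.00 cm²
ΣAx̄ = (4400.00)(50.00) + (1200.00)(50.00) = 280000.00 cm³
ΣAȳ = (4400.00)(100.00) + (1200.00)(206.00) = 687200.00 cm³
x̄ = 280000.00 / 5600.00 = 50.00 cm
ȳ = 687200.00 / 5600.00 = 122.71 cm

x̄ = 50.00 cm, ȳ = 122.71 cm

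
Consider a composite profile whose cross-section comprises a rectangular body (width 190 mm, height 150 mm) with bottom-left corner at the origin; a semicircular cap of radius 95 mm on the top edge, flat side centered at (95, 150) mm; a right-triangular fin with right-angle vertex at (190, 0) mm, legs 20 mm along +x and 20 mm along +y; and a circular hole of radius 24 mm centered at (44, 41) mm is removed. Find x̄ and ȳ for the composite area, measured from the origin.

x̄ = 97.74 mm, ȳ = 115.97 mm

rectangular body: A = 190 × 150 = 28500.00, centroid at (95.00, 75.00).
semicircular top: A = ½π·95² = 14176.44, centroid at (95.00, 190.32).
triangular fin: A = ½·20·20 = 200.00, centroid at (196.67, 6.67).
hole: A = −π·24² = -1809.56, centroid at (44.00, 41.00).
ΣA = 41066.88 mm², ΣAx̄ = 4013974.31 mm³, ΣAȳ = 4762690.34 mm³.
x̄ = 4013974.31/41066.88 = 97.74 mm; ȳ = 4762690.34/41066.88 = 115.97 mm.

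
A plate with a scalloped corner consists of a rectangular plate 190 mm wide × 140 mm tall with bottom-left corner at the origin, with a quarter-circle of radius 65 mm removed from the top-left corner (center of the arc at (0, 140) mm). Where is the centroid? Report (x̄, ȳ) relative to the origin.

x̄ = 104.61 mm, ȳ = 63.95 mm

Part | A | x̄ᵢ | ȳᵢ | A·x̄ᵢ | A·ȳᵢ
plate | 26600.00 | 95.00 | 70.00 | 2527000.00 | 1862000.00
removed quarter-circle | -3318.31 | 27.59 | 112.41 | -91541.67 | -373021.35
Σ | 23281.69 |  |  | 2435458.33 | 1488978.65
x̄ = 2435458.33 / 23281.69 = 104.61 mm
ȳ = 1488978.65 / 23281.69 = 63.95 mm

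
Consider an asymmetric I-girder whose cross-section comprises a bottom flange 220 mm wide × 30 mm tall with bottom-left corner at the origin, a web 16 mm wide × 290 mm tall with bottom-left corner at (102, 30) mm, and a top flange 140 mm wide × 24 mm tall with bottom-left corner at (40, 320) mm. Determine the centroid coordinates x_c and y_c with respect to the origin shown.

x_c = 110.00 mm, y_c = 138.80 mm

bottom flange: A = 220 × 30 = 6600.00, centroid at (110.00, 15.00).
web: A = 16 × 290 = 4640.00, centroid at (110.00, 175.00).
top flange: A = 140 × 24 = 3360.00, centroid at (110.00, 332.00).
ΣA = 14600.00 mm², ΣAx_c = 1606000.00 mm³, ΣAy_c = 2026520.00 mm³.
x_c = 1606000.00/14600.00 = 110.00 mm; y_c = 2026520.00/14600.00 = 138.80 mm.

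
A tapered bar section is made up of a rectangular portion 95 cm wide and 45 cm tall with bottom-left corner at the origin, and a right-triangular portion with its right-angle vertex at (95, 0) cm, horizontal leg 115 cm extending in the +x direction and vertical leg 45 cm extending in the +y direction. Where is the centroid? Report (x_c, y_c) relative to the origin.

x_c = 79.86 cm, y_c = 19.67 cm

rectangular portion: A = 95 × 45 = 4275.00, centroid at (47.50, 22.50).
triangular portion: A = ½·115·45 = 2587.50, centroid at (133.33, 15.00).
ΣA = 6862.50 cm², ΣAx_c = 548062.50 cm³, ΣAy_c = 135000.00 cm³.
x_c = 548062.50/6862.50 = 79.86 cm; y_c = 135000.00/6862.50 = 19.67 cm.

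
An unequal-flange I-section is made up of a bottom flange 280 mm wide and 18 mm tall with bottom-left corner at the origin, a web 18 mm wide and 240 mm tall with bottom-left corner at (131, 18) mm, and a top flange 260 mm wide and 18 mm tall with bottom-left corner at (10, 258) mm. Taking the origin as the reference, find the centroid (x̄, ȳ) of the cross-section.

Part | A | x̄ᵢ | ȳᵢ | A·x̄ᵢ | A·ȳᵢ
bottom flange | 5040.00 | 140.00 | 9.00 | 705600.00 | 45360.00
web | 4320.00 | 140.00 | 138.00 | 604800.00 | 596160.00
top flange | 4680.00 | 140.00 | 267.00 | 655200.00 | 1249560.00
Σ | 14040.00 |  |  | 1965600.00 | 1891080.00
x̄ = 1965600.00 / 14040.00 = 140.00 mm
ȳ = 1891080.00 / 14040.00 = 134.69 mm

x̄ = 140.00 mm, ȳ = 134.69 mm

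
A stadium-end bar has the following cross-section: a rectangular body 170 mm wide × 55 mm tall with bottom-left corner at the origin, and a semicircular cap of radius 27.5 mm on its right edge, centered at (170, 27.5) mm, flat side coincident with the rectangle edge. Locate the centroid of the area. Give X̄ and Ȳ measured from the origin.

rectangular body: A = 170 × 55 = 9350.00, centroid at (85.00, 27.50).
semicircular end: A = ½π·27.5² = 1187.91, centroid at (181.67, 27.50).
ΣA = 10537.91 mm², ΣAX̄ = 1010560.09 mm³, ΣAȲ = 289792.65 mm³.
X̄ = 1010560.09/10537.91 = 95.90 mm; Ȳ = 289792.65/10537.91 = 27.50 mm.

X̄ = 95.90 mm, Ȳ = 27.50 mm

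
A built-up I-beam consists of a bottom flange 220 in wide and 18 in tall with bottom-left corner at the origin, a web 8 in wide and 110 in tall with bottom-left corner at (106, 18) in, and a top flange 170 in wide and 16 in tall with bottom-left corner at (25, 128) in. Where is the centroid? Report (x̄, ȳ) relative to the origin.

Part | A | x̄ᵢ | ȳᵢ | A·x̄ᵢ | A·ȳᵢ
bottom flange | 3960.00 | 110.00 | 9.00 | 435600.00 | 35640.00
web | 880.00 | 110.00 | 73.00 | 96800.00 | 64240.00
top flange | 2720.00 | 110.00 | 136.00 | 299200.00 | 369920.00
Σ | 7560.00 |  |  | 831600.00 | 469800.00
x̄ = 831600.00 / 7560.00 = 110.00 in
ȳ = 469800.00 / 7560.00 = 62.14 in

x̄ = 110.00 in, ȳ = 62.14 in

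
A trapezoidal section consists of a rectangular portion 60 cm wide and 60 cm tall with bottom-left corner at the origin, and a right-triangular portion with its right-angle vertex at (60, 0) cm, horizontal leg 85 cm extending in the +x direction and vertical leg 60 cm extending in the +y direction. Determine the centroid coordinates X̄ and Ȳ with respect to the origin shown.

X̄ = 54.19 cm, Ȳ = 25.85 cm

Part | A | x̄ᵢ | ȳᵢ | A·x̄ᵢ | A·ȳᵢ
rectangular portion | 3600.00 | 30.00 | 30.00 | 108000.00 | 108000.00
triangular portion | 2550.00 | 88.33 | 20.00 | 225250.00 | 51000.00
Σ | 6150.00 |  |  | 333250.00 | 159000.00
X̄ = 333250.00 / 6150.00 = 54.19 cm
Ȳ = 159000.00 / 6150.00 = 25.85 cm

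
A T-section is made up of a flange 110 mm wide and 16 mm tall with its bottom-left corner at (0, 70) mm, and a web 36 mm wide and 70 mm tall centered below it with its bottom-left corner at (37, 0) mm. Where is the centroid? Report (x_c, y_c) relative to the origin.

x_c = 55.00 mm, y_c = 52.68 mm

Part | A | x̄ᵢ | ȳᵢ | A·x̄ᵢ | A·ȳᵢ
web | 2520.00 | 55.00 | 35.00 | 138600.00 | 88200.00
flange | 1760.00 | 55.00 | 78.00 | 96800.00 | 137280.00
Σ | 4280.00 |  |  | 235400.00 | 225480.00
x_c = 235400.00 / 4280.00 = 55.00 mm
y_c = 225480.00 / 4280.00 = 52.68 mm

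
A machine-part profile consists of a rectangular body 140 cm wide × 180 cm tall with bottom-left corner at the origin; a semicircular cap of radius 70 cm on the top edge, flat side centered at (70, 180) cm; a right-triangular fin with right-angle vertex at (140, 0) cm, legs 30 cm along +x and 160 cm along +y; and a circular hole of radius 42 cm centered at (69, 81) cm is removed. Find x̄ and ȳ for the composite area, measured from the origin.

x̄ = 76.64 cm, ȳ = 119.68 cm

rectangular body: A = 140 × 180 = 25200.00, centroid at (70.00, 90.00).
semicircular top: A = ½π·70² = 7696.90, centroid at (70.00, 209.71).
triangular fin: A = ½·30·160 = 2400.00, centroid at (150.00, 53.33).
hole: A = −π·42² = -5541.77, centroid at (69.00, 81.00).
ΣA = 29755.13 cm²
ΣAx̄ = (25200.00)(70.00) + (7696.90)(70.00) + (2400.00)(150.00) + (-5541.77)(69.00) = 2280401.05 cm³
ΣAȳ = (25200.00)(90.00) + (7696.90)(209.71) + (2400.00)(53.33) + (-5541.77)(81.00) = 3561225.70 cm³
x̄ = 2280401.05 / 29755.13 = 76.64 cm
ȳ = 3561225.70 / 29755.13 = 119.68 cm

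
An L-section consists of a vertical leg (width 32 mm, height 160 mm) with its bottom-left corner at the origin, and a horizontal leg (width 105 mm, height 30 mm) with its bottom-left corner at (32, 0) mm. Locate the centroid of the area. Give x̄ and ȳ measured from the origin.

x̄ = 42.09 mm, ȳ = 55.24 mm

vertical leg: A = 32 × 160 = 5120.00, centroid at (16.00, 80.00).
horizontal leg: A = 105 × 30 = 3150.00, centroid at (84.50, 15.00).
ΣA = 8270.00 mm²
ΣAx̄ = (5120.00)(16.00) + (3150.00)(84.50) = 348095.00 mm³
ΣAȳ = (5120.00)(80.00) + (3150.00)(15.00) = 456850.00 mm³
x̄ = 348095.00 / 8270.00 = 42.09 mm
ȳ = 456850.00 / 8270.00 = 55.24 mm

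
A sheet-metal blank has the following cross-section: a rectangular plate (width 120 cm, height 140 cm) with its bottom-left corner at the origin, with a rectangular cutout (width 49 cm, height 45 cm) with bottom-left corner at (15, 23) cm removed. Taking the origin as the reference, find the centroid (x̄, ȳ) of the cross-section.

plate: A = 120 × 140 = 16800.00, centroid at (60.00, 70.00).
hole: A = −(49 × 45) = -2205.00, centroid at (39.50, 45.50).
ΣA = 14595.00 cm², ΣAx̄ = 920902.50 cm³, ΣAȳ = 1075672.50 cm³.
x̄ = 920902.50/14595.00 = 63.10 cm; ȳ = 1075672.50/14595.00 = 73.70 cm.

x̄ = 63.10 cm, ȳ = 73.70 cm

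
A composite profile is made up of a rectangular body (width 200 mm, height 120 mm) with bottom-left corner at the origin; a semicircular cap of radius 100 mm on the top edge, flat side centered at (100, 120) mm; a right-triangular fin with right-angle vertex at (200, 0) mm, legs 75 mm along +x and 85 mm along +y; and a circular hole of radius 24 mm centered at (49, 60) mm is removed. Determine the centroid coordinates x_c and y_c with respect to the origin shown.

x_c = 111.94 mm, y_c = 96.71 mm

rectangular body: A = 200 × 120 = 24000.00, centroid at (100.00, 60.00).
semicircular top: A = ½π·100² = 15707.96, centroid at (100.00, 162.44).
triangular fin: A = ½·75·85 = 3187.50, centroid at (225.00, 28.33).
hole: A = −π·24² = -1809.56, centroid at (49.00, 60.00).
ΣA = 41085.91 mm², ΣAx_c = 4599315.52 mm³, ΣAy_c = 3973361.32 mm³.
x_c = 4599315.52/41085.91 = 111.94 mm; y_c = 3973361.32/41085.91 = 96.71 mm.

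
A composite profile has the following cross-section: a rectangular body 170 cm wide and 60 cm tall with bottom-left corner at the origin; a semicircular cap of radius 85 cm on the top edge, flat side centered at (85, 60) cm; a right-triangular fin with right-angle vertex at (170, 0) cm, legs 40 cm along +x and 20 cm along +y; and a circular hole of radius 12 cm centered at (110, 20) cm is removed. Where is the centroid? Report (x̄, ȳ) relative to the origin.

x̄ = 86.30 cm, ȳ = 64.66 cm

Part | A | x̄ᵢ | ȳᵢ | A·x̄ᵢ | A·ȳᵢ
rectangular body | 10200.00 | 85.00 | 30.00 | 867000.00 | 306000.00
semicircular top | 11349.00 | 85.00 | 96.08 | 964665.29 | 1090356.87
triangular fin | 400.00 | 183.33 | 6.67 | 73333.33 | 2666.67
hole | -452.39 | 110.00 | 20.00 | -49762.83 | -9047.79
Σ | 21496.61 |  |  | 1855235.80 | 1389975.75
x̄ = 1855235.80 / 21496.61 = 86.30 cm
ȳ = 1389975.75 / 21496.61 = 64.66 cm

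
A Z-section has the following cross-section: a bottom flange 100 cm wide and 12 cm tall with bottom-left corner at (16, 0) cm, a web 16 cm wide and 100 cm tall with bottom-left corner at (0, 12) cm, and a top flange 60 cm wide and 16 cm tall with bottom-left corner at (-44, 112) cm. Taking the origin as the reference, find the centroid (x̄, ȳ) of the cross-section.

x̄ = 20.89 cm, ȳ = 58.94 cm

bottom flange: A = 100 × 12 = 1200.00, centroid at (66.00, 6.00).
web: A = 16 × 100 = 1600.00, centroid at (8.00, 62.00).
top flange: A = 60 × 16 = 960.00, centroid at (-14.00, 120.00).
ΣA = 3760.00 cm²
ΣAx̄ = (1200.00)(66.00) + (1600.00)(8.00) + (960.00)(-14.00) = 78560.00 cm³
ΣAȳ = (1200.00)(6.00) + (1600.00)(62.00) + (960.00)(120.00) = 221600.00 cm³
x̄ = 78560.00 / 3760.00 = 20.89 cm
ȳ = 221600.00 / 3760.00 = 58.94 cm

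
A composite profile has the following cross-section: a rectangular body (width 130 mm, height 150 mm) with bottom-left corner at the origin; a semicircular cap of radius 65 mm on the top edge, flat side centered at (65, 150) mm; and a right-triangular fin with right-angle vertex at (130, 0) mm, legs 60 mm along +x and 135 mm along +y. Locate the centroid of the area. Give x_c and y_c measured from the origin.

x_c = 76.40 mm, y_c = 93.53 mm

Part | A | x̄ᵢ | ȳᵢ | A·x̄ᵢ | A·ȳᵢ
rectangular body | 19500.00 | 65.00 | 75.00 | 1267500.00 | 1462500.00
semicircular top | 6636.61 | 65.00 | 177.59 | 431379.94 | 1178575.51
triangular fin | 4050.00 | 150.00 | 45.00 | 607500.00 | 182250.00
Σ | 30186.61 |  |  | 2306379.94 | 2823325.51
x_c = 2306379.94 / 30186.61 = 76.40 mm
y_c = 2823325.51 / 30186.61 = 93.53 mm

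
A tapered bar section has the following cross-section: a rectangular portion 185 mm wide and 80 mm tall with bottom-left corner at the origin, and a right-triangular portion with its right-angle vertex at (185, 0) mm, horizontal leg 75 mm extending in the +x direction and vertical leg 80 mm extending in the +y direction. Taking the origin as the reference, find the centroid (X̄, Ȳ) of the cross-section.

X̄ = 112.30 mm, Ȳ = 37.75 mm

rectangular portion: A = 185 × 80 = 14800.00, centroid at (92.50, 40.00).
triangular portion: A = ½·75·80 = 3000.00, centroid at (210.00, 26.67).
ΣA = 17800.00 mm²
ΣAX̄ = (14800.00)(92.50) + (3000.00)(210.00) = 1999000.00 mm³
ΣAȲ = (14800.00)(40.00) + (3000.00)(26.67) = 672000.00 mm³
X̄ = 1999000.00 / 17800.00 = 112.30 mm
Ȳ = 672000.00 / 17800.00 = 37.75 mm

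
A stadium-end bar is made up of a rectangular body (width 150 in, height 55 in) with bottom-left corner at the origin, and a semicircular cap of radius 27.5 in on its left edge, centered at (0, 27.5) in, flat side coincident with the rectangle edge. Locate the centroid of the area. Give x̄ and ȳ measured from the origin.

x̄ = 64.09 in, ȳ = 27.50 in

rectangular body: A = 150 × 55 = 8250.00, centroid at (75.00, 27.50).
semicircular end: A = ½π·27.5² = 1187.91, centroid at (-11.67, 27.50).
ΣA = 9437.91 in², ΣAx̄ = 604885.42 in³, ΣAȳ = 259542.65 in³.
x̄ = 604885.42/9437.91 = 64.09 in; ȳ = 259542.65/9437.91 = 27.50 in.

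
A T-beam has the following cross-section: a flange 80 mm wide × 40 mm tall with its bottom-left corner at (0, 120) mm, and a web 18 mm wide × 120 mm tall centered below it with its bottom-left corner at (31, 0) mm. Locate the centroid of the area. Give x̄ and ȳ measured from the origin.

web: A = 18 × 120 = 2160.00, centroid at (40.00, 60.00).
flange: A = 80 × 40 = 3200.00, centroid at (40.00, 140.00).
ΣA = 5360.00 mm², ΣAx̄ = 214400.00 mm³, ΣAȳ = 577600.00 mm³.
x̄ = 214400.00/5360.00 = 40.00 mm; ȳ = 577600.00/5360.00 = 107.76 mm.

x̄ = 40.00 mm, ȳ = 107.76 mm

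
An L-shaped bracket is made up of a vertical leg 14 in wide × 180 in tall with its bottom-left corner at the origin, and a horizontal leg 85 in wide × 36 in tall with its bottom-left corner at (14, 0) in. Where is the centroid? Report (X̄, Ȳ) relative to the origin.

Part | A | x̄ᵢ | ȳᵢ | A·x̄ᵢ | A·ȳᵢ
vertical leg | 2520.00 | 7.00 | 90.00 | 17640.00 | 226800.00
horizontal leg | 3060.00 | 56.50 | 18.00 | 172890.00 | 55080.00
Σ | 5580.00 |  |  | 190530.00 | 281880.00
X̄ = 190530.00 / 5580.00 = 34.15 in
Ȳ = 281880.00 / 5580.00 = 50.52 in

X̄ = 34.15 in, Ȳ = 50.52 in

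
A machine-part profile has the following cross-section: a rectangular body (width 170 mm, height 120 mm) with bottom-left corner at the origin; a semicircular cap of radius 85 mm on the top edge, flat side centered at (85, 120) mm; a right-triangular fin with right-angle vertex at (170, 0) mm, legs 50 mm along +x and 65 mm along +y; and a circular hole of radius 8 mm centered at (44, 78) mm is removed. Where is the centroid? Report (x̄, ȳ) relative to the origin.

rectangular body: A = 170 × 120 = 20400.00, centroid at (85.00, 60.00).
semicircular top: A = ½π·85² = 11349.00, centroid at (85.00, 156.08).
triangular fin: A = ½·50·65 = 1625.00, centroid at (186.67, 21.67).
hole: A = −π·8² = -201.06, centroid at (44.00, 78.00).
ΣA = 33172.94 mm²
ΣAx̄ = (20400.00)(85.00) + (11349.00)(85.00) + (1625.00)(186.67) + (-201.06)(44.00) = 2993151.90 mm³
ΣAȳ = (20400.00)(60.00) + (11349.00)(156.08) + (1625.00)(21.67) + (-201.06)(78.00) = 3014822.58 mm³
x̄ = 2993151.90 / 33172.94 = 90.23 mm
ȳ = 3014822.58 / 33172.94 = 90.88 mm

x̄ = 90.23 mm, ȳ = 90.88 mm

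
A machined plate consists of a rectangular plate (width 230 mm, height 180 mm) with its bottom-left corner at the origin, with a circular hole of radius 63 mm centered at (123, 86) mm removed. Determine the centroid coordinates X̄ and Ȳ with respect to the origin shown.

Part | A | x̄ᵢ | ȳᵢ | A·x̄ᵢ | A·ȳᵢ
plate | 41400.00 | 115.00 | 90.00 | 4761000.00 | 3726000.00
hole | -12468.98 | 123.00 | 86.00 | -1533684.69 | -1072332.39
Σ | 28931.02 |  |  | 3227315.31 | 2653667.61
X̄ = 3227315.31 / 28931.02 = 111.55 mm
Ȳ = 2653667.61 / 28931.02 = 91.72 mm

X̄ = 111.55 mm, Ȳ = 91.72 mm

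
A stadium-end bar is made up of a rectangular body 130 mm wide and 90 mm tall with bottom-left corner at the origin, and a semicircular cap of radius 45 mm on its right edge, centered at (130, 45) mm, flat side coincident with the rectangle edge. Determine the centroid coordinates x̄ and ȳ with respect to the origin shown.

rectangular body: A = 130 × 90 = 11700.00, centroid at (65.00, 45.00).
semicircular end: A = ½π·45² = 3180.86, centroid at (149.10, 45.00).
ΣA = 14880.86 mm²
ΣAx̄ = (11700.00)(65.00) + (3180.86)(149.10) = 1234762.13 mm³
ΣAȳ = (11700.00)(45.00) + (3180.86)(45.00) = 669638.82 mm³
x̄ = 1234762.13 / 14880.86 = 82.98 mm
ȳ = 669638.82 / 14880.86 = 45.00 mm

x̄ = 82.98 mm, ȳ = 45.00 mm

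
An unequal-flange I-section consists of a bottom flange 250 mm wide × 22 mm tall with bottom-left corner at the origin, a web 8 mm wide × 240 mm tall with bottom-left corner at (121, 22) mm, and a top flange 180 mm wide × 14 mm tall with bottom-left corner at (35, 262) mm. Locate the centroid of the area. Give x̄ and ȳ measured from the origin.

x̄ = 125.00 mm, ȳ = 101.71 mm

bottom flange: A = 250 × 22 = 5500.00, centroid at (125.00, 11.00).
web: A = 8 × 240 = 1920.00, centroid at (125.00, 142.00).
top flange: A = 180 × 14 = 2520.00, centroid at (125.00, 269.00).
ΣA = 9940.00 mm², ΣAx̄ = 1242500.00 mm³, ΣAȳ = 1011020.00 mm³.
x̄ = 1242500.00/9940.00 = 125.00 mm; ȳ = 1011020.00/9940.00 = 101.71 mm.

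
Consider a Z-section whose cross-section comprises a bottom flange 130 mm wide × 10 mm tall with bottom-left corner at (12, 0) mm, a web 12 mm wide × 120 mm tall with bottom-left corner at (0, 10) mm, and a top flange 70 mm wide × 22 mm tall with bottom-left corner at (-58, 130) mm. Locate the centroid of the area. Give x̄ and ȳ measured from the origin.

x̄ = 17.13 mm, ȳ = 75.80 mm

Part | A | x̄ᵢ | ȳᵢ | A·x̄ᵢ | A·ȳᵢ
bottom flange | 1300.00 | 77.00 | 5.00 | 100100.00 | 6500.00
web | 1440.00 | 6.00 | 70.00 | 8640.00 | 100800.00
top flange | 1540.00 | -23.00 | 141.00 | -35420.00 | 217140.00
Σ | 4280.00 |  |  | 73320.00 | 324440.00
x̄ = 73320.00 / 4280.00 = 17.13 mm
ȳ = 324440.00 / 4280.00 = 75.80 mm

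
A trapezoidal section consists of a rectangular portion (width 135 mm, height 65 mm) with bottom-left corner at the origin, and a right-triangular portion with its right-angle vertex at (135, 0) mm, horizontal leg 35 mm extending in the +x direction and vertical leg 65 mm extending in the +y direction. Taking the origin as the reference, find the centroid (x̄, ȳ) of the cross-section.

x̄ = 76.58 mm, ȳ = 31.26 mm

Part | A | x̄ᵢ | ȳᵢ | A·x̄ᵢ | A·ȳᵢ
rectangular portion | 8775.00 | 67.50 | 32.50 | 592312.50 | 285187.50
triangular portion | 1137.50 | 146.67 | 21.67 | 166833.33 | 24645.83
Σ | 9912.50 |  |  | 759145.83 | 309833.33
x̄ = 759145.83 / 9912.50 = 76.58 mm
ȳ = 309833.33 / 9912.50 = 31.26 mm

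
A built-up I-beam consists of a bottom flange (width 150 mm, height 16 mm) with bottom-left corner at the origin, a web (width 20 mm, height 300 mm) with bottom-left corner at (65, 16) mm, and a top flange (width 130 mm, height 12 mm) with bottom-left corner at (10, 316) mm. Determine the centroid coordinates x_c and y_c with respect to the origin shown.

bottom flange: A = 150 × 16 = 2400.00, centroid at (75.00, 8.00).
web: A = 20 × 300 = 6000.00, centroid at (75.00, 166.00).
top flange: A = 130 × 12 = 1560.00, centroid at (75.00, 322.00).
ΣA = 9960.00 mm², ΣAx_c = 747000.00 mm³, ΣAy_c = 1517520.00 mm³.
x_c = 747000.00/9960.00 = 75.00 mm; y_c = 1517520.00/9960.00 = 152.36 mm.

x_c = 75.00 mm, y_c = 152.36 mm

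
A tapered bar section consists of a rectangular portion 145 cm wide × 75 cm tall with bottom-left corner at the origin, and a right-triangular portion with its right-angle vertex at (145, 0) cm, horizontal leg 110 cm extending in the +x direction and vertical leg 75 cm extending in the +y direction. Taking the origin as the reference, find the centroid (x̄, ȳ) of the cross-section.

x̄ = 102.52 cm, ȳ = 34.06 cm

Part | A | x̄ᵢ | ȳᵢ | A·x̄ᵢ | A·ȳᵢ
rectangular portion | 10875.00 | 72.50 | 37.50 | 788437.50 | 407812.50
triangular portion | 4125.00 | 181.67 | 25.00 | 749375.00 | 103125.00
Σ | 15000.00 |  |  | 1537812.50 | 510937.50
x̄ = 1537812.50 / 15000.00 = 102.52 cm
ȳ = 510937.50 / 15000.00 = 34.06 cm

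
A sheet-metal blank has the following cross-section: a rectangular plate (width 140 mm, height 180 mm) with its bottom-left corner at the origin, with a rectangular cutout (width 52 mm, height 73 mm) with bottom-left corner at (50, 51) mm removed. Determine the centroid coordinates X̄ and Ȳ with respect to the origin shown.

X̄ = 68.94 mm, Ȳ = 90.44 mm

Part | A | x̄ᵢ | ȳᵢ | A·x̄ᵢ | A·ȳᵢ
plate | 25200.00 | 70.00 | 90.00 | 1764000.00 | 2268000.00
hole | -3796.00 | 76.00 | 87.50 | -288496.00 | -332150.00
Σ | 21404.00 |  |  | 1475504.00 | 1935850.00
X̄ = 1475504.00 / 21404.00 = 68.94 mm
Ȳ = 1935850.00 / 21404.00 = 90.44 mm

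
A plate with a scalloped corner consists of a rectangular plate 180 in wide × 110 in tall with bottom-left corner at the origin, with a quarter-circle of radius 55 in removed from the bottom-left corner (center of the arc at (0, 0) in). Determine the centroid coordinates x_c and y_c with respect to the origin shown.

plate: A = 180 × 110 = 19800.00, centroid at (90.00, 55.00).
removed quarter-circle: A = −¼π·55² = -2375.83, centroid at (23.34, 23.34).
ΣA = 17424.17 in², ΣAx_c = 1726541.67 in³, ΣAy_c = 1033541.67 in³.
x_c = 1726541.67/17424.17 = 99.09 in; y_c = 1033541.67/17424.17 = 59.32 in.

x_c = 99.09 in, y_c = 59.32 in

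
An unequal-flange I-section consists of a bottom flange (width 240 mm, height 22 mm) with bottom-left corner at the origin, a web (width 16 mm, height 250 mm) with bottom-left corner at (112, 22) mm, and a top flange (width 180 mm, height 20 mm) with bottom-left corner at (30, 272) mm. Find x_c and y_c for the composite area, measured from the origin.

bottom flange: A = 240 × 22 = 5280.00, centroid at (120.00, 11.00).
web: A = 16 × 250 = 4000.00, centroid at (120.00, 147.00).
top flange: A = 180 × 20 = 3600.00, centroid at (120.00, 282.00).
ΣA = 12880.00 mm², ΣAx_c = 1545600.00 mm³, ΣAy_c = 1661280.00 mm³.
x_c = 1545600.00/12880.00 = 120.00 mm; y_c = 1661280.00/12880.00 = 128.98 mm.

x_c = 120.00 mm, y_c = 128.98 mm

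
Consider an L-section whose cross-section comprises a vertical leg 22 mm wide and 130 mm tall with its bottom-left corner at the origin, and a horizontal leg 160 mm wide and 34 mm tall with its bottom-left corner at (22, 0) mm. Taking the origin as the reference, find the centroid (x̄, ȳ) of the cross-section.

vertical leg: A = 22 × 130 = 2860.00, centroid at (11.00, 65.00).
horizontal leg: A = 160 × 34 = 5440.00, centroid at (102.00, 17.00).
ΣA = 8300.00 mm²
ΣAx̄ = (2860.00)(11.00) + (5440.00)(102.00) = 586340.00 mm³
ΣAȳ = (2860.00)(65.00) + (5440.00)(17.00) = 278380.00 mm³
x̄ = 586340.00 / 8300.00 = 70.64 mm
ȳ = 278380.00 / 8300.00 = 33.54 mm

x̄ = 70.64 mm, ȳ = 33.54 mm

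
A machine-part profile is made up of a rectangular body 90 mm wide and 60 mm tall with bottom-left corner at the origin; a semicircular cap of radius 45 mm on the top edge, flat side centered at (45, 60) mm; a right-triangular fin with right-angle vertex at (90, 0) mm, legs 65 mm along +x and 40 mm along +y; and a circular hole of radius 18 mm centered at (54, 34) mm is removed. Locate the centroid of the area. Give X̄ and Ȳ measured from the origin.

Part | A | x̄ᵢ | ȳᵢ | A·x̄ᵢ | A·ȳᵢ
rectangular body | 5400.00 | 45.00 | 30.00 | 243000.00 | 162000.00
semicircular top | 3180.86 | 45.00 | 79.10 | 143138.82 | 251601.75
triangular fin | 1300.00 | 111.67 | 13.33 | 145166.67 | 17333.33
hole | -1017.88 | 54.00 | 34.00 | -54965.31 | -34607.78
Σ | 8862.99 |  |  | 476340.18 | 396327.30
X̄ = 476340.18 / 8862.99 = 53.74 mm
Ȳ = 396327.30 / 8862.99 = 44.72 mm

X̄ = 53.74 mm, Ȳ = 44.72 mm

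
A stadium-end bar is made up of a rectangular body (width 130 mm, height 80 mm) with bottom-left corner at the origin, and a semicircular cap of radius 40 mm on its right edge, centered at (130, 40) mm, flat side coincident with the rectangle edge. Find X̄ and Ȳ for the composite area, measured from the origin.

X̄ = 80.95 mm, Ȳ = 40.00 mm

Part | A | x̄ᵢ | ȳᵢ | A·x̄ᵢ | A·ȳᵢ
rectangular body | 10400.00 | 65.00 | 40.00 | 676000.00 | 416000.00
semicircular end | 2513.27 | 146.98 | 40.00 | 369392.30 | 100530.96
Σ | 12913.27 |  |  | 1045392.30 | 516530.96
X̄ = 1045392.30 / 12913.27 = 80.95 mm
Ȳ = 516530.96 / 12913.27 = 40.00 mm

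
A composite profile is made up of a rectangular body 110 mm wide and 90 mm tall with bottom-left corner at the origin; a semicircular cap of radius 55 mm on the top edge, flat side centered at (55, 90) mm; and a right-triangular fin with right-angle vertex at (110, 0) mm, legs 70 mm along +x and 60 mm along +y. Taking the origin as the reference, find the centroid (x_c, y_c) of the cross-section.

x_c = 64.82 mm, y_c = 61.25 mm

rectangular body: A = 110 × 90 = 9900.00, centroid at (55.00, 45.00).
semicircular top: A = ½π·55² = 4751.66, centroid at (55.00, 113.34).
triangular fin: A = ½·70·60 = 2100.00, centroid at (133.33, 20.00).
ΣA = 16751.66 mm²
ΣAx_c = (9900.00)(55.00) + (4751.66)(55.00) + (2100.00)(133.33) = 1085841.24 mm³
ΣAy_c = (9900.00)(45.00) + (4751.66)(113.34) + (2100.00)(20.00) = 1026065.97 mm³
x_c = 1085841.24 / 16751.66 = 64.82 mm
y_c = 1026065.97 / 16751.66 = 61.25 mm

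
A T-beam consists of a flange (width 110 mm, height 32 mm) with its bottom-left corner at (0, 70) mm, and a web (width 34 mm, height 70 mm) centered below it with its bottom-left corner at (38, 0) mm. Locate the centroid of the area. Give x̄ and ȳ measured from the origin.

web: A = 34 × 70 = 2380.00, centroid at (55.00, 35.00).
flange: A = 110 × 32 = 3520.00, centroid at (55.00, 86.00).
ΣA = 5900.00 mm²
ΣAx̄ = (2380.00)(55.00) + (3520.00)(55.00) = 324500.00 mm³
ΣAȳ = (2380.00)(35.00) + (3520.00)(86.00) = 386020.00 mm³
x̄ = 324500.00 / 5900.00 = 55.00 mm
ȳ = 386020.00 / 5900.00 = 65.43 mm

x̄ = 55.00 mm, ȳ = 65.43 mm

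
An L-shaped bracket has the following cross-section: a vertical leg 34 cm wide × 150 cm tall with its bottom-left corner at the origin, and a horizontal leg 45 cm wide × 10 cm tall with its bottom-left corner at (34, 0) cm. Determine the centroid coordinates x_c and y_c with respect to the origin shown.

x_c = 20.20 cm, y_c = 69.32 cm

vertical leg: A = 34 × 150 = 5100.00, centroid at (17.00, 75.00).
horizontal leg: A = 45 × 10 = 450.00, centroid at (56.50, 5.00).
ΣA = 5550.00 cm²
ΣAx_c = (5100.00)(17.00) + (450.00)(56.50) = 112125.00 cm³
ΣAy_c = (5100.00)(75.00) + (450.00)(5.00) = 384750.00 cm³
x_c = 112125.00 / 5550.00 = 20.20 cm
y_c = 384750.00 / 5550.00 = 69.32 cm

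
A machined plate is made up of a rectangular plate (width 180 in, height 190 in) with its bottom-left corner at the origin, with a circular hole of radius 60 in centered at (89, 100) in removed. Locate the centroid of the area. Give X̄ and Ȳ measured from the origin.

X̄ = 90.49 in, Ȳ = 92.53 in

plate: A = 180 × 190 = 34200.00, centroid at (90.00, 95.00).
hole: A = −π·60² = -11309.73, centroid at (89.00, 100.00).
ΣA = 22890.27 in²
ΣAX̄ = (34200.00)(90.00) + (-11309.73)(89.00) = 2071433.71 in³
ΣAȲ = (34200.00)(95.00) + (-11309.73)(100.00) = 2118026.64 in³
X̄ = 2071433.71 / 22890.27 = 90.49 in
Ȳ = 2118026.64 / 22890.27 = 92.53 in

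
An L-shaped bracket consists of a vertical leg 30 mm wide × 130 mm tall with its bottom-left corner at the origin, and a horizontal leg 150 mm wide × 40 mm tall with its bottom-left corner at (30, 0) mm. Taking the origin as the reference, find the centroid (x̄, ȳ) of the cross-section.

x̄ = 69.55 mm, ȳ = 37.73 mm

vertical leg: A = 30 × 130 = 3900.00, centroid at (15.00, 65.00).
horizontal leg: A = 150 × 40 = 6000.00, centroid at (105.00, 20.00).
ΣA = 9900.00 mm²
ΣAx̄ = (3900.00)(15.00) + (6000.00)(105.00) = 688500.00 mm³
ΣAȳ = (3900.00)(65.00) + (6000.00)(20.00) = 373500.00 mm³
x̄ = 688500.00 / 9900.00 = 69.55 mm
ȳ = 373500.00 / 9900.00 = 37.73 mm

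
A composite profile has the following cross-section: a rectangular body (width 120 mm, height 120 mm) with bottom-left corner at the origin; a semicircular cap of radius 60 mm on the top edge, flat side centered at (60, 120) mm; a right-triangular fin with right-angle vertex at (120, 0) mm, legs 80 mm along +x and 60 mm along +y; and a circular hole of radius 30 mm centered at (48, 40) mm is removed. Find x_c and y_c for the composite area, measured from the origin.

Part | A | x̄ᵢ | ȳᵢ | A·x̄ᵢ | A·ȳᵢ
rectangular body | 14400.00 | 60.00 | 60.00 | 864000.00 | 864000.00
semicircular top | 5654.87 | 60.00 | 145.46 | 339292.01 | 822584.01
triangular fin | 2400.00 | 146.67 | 20.00 | 352000.00 | 48000.00
hole | -2827.43 | 48.00 | 40.00 | -135716.80 | -113097.34
Σ | 19627.43 |  |  | 1419575.20 | 1621486.68
x_c = 1419575.20 / 19627.43 = 72.33 mm
y_c = 1621486.68 / 19627.43 = 82.61 mm

x_c = 72.33 mm, y_c = 82.61 mm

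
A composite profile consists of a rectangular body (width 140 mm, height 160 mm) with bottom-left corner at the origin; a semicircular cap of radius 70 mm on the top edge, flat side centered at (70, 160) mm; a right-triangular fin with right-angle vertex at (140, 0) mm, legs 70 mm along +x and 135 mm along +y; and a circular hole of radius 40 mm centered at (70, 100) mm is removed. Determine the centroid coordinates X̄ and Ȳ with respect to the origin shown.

Part | A | x̄ᵢ | ȳᵢ | A·x̄ᵢ | A·ȳᵢ
rectangular body | 22400.00 | 70.00 | 80.00 | 1568000.00 | 1792000.00
semicircular top | 7696.90 | 70.00 | 189.71 | 538783.14 | 1460170.99
triangular fin | 4725.00 | 163.33 | 45.00 | 771750.00 | 212625.00
hole | -5026.55 | 70.00 | 100.00 | -351858.38 | -502654.82
Σ | 29795.35 |  |  | 2526674.76 | 2962141.16
X̄ = 2526674.76 / 29795.35 = 84.80 mm
Ȳ = 2962141.16 / 29795.35 = 99.42 mm

X̄ = 84.80 mm, Ȳ = 99.42 mm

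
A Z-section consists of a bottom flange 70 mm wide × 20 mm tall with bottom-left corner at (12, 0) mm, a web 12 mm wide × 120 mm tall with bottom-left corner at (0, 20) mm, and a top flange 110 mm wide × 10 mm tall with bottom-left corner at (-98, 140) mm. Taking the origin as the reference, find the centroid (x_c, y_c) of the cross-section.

x_c = 6.89 mm, y_c = 73.27 mm

Part | A | x̄ᵢ | ȳᵢ | A·x̄ᵢ | A·ȳᵢ
bottom flange | 1400.00 | 47.00 | 10.00 | 65800.00 | 14000.00
web | 1440.00 | 6.00 | 80.00 | 8640.00 | 115200.00
top flange | 1100.00 | -43.00 | 145.00 | -47300.00 | 159500.00
Σ | 3940.00 |  |  | 27140.00 | 288700.00
x_c = 27140.00 / 3940.00 = 6.89 mm
y_c = 288700.00 / 3940.00 = 73.27 mm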